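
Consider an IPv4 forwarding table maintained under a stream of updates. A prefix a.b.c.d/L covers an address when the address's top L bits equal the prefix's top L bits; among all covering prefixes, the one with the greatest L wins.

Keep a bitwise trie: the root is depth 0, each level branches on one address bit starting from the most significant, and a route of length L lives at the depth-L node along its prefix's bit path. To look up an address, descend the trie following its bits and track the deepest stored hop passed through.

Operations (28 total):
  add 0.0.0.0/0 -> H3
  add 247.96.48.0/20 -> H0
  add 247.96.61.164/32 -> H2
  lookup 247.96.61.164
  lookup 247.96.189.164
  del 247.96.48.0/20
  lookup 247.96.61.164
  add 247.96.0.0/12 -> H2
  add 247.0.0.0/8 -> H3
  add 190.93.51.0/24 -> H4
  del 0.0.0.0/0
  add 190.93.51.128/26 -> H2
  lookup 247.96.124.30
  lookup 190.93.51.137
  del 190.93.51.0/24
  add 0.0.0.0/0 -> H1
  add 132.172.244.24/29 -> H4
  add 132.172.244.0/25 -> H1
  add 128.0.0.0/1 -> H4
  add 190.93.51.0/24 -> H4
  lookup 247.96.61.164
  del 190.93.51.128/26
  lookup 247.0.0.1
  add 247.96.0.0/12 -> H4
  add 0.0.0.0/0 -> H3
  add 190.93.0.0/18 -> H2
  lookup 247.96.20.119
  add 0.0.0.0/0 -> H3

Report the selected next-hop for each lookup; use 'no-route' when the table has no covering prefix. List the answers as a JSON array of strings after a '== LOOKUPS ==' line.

Apply in order:
  + 0.0.0.0/0 (H3) depth=0
  + 247.96.48.0/20 (H0) depth=20
  + 247.96.61.164/32 (H2) depth=32
  Q 247.96.61.164: descend 11110111011000000011110110100100 ; hops seen [H3,H0,H2] ; pick H2
  Q 247.96.189.164: descend 1111011101100000 ; hops seen [H3] ; pick H3
  - 247.96.48.0/20 clear@20
  Q 247.96.61.164: descend 11110111011000000011110110100100 ; hops seen [H3,H2] ; pick H2
  + 247.96.0.0/12 (H2) depth=12
  + 247.0.0.0/8 (H3) depth=8
  + 190.93.51.0/24 (H4) depth=24
  - 0.0.0.0/0 clear@0
  + 190.93.51.128/26 (H2) depth=26
  Q 247.96.124.30: descend 11110111011000000 ; hops seen [H3,H2] ; pick H2
  Q 190.93.51.137: descend 10111110010111010011001110 ; hops seen [H4,H2] ; pick H2
  - 190.93.51.0/24 clear@24
  + 0.0.0.0/0 (H1) depth=0
  + 132.172.244.24/29 (H4) depth=29
  + 132.172.244.0/25 (H1) depth=25
  + 128.0.0.0/1 (H4) depth=1
  + 190.93.51.0/24 (H4) depth=24
  Q 247.96.61.164: descend 11110111011000000011110110100100 ; hops seen [H1,H4,H3,H2,H2] ; pick H2
  - 190.93.51.128/26 clear@26
  Q 247.0.0.1: descend 111101110 ; hops seen [H1,H4,H3] ; pick H3
  + 247.96.0.0/12 (H4) depth=12
  + 0.0.0.0/0 (H3) depth=0
  + 190.93.0.0/18 (H2) depth=18
  Q 247.96.20.119: descend 111101110110000000 ; hops seen [H3,H4,H3,H4] ; pick H4
  + 0.0.0.0/0 (H3) depth=0

== LOOKUPS ==
["H2","H3","H2","H2","H2","H2","H3","H4"]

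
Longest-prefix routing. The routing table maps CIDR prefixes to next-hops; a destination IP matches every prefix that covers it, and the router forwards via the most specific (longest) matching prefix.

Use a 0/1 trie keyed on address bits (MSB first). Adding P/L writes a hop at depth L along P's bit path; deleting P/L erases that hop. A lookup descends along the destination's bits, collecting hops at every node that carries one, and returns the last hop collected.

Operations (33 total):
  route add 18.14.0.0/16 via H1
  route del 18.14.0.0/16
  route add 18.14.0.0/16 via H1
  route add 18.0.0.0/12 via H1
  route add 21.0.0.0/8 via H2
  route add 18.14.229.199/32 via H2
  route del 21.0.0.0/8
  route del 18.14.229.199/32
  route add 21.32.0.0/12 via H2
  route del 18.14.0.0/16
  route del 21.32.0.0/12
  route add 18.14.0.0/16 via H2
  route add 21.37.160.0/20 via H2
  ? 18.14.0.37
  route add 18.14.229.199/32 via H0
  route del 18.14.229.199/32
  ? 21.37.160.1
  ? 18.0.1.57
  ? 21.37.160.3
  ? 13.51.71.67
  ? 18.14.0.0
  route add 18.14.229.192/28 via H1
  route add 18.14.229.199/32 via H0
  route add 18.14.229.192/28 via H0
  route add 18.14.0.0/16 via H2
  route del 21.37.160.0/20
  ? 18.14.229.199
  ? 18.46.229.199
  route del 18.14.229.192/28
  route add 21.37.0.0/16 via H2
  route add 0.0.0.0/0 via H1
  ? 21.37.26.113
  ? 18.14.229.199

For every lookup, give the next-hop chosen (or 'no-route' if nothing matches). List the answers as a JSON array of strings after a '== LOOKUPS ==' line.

Process each operation:
  add 18.14.0.0/16 -> H1 at depth 16
  - 18.14.0.0/16 clear@16
  add 18.14.0.0/16 -> H1 at depth 16
  add 18.0.0.0/12 -> H1 at depth 12
  add 21.0.0.0/8 -> H2 at depth 8
  add 18.14.229.199/32 -> H2 at depth 32
  - 21.0.0.0/8 clear@8
  - 18.14.229.199/32 clear@32
  add 21.32.0.0/12 -> H2 at depth 12
  - 18.14.0.0/16 clear@16
  - 21.32.0.0/12 clear@12
  add 18.14.0.0/16 -> H2 at depth 16
  add 21.37.160.0/20 -> H2 at depth 20
  ? 18.14.0.37  path d0:-→d1:-→d2:-→d3:-→d4:-→d5:-→d6:-→d7:-→d8:-→d9:-→d10:-→d11:-→d12:H1→d13:-→d14:-→d15:-→d16:H2  best=H2
  add 18.14.229.199/32 -> H0 at depth 32
  - 18.14.229.199/32 clear@32
  ? 21.37.160.1  path d0:-→d1:-→d2:-→d3:-→d4:-→d5:-→d6:-→d7:-→d8:-→d9:-→d10:-→d11:-→d12:-→d13:-→d14:-→d15:-→d16:-→d17:-→d18:-→d19:-→d20:H2  best=H2
  ? 18.0.1.57  path d0:-→d1:-→d2:-→d3:-→d4:-→d5:-→d6:-→d7:-→d8:-→d9:-→d10:-→d11:-→d12:H1  best=H1
  ? 21.37.160.3  path d0:-→d1:-→d2:-→d3:-→d4:-→d5:-→d6:-→d7:-→d8:-→d9:-→d10:-→d11:-→d12:-→d13:-→d14:-→d15:-→d16:-→d17:-→d18:-→d19:-→d20:H2  best=H2
  ? 13.51.71.67  path d0:-→d1:-→d2:-→d3:-  best=no-route
  ? 18.14.0.0  path d0:-→d1:-→d2:-→d3:-→d4:-→d5:-→d6:-→d7:-→d8:-→d9:-→d10:-→d11:-→d12:H1→d13:-→d14:-→d15:-→d16:H2  best=H2
  add 18.14.229.192/28 -> H1 at depth 28
  add 18.14.229.199/32 -> H0 at depth 32
  add 18.14.229.192/28 -> H0 at depth 28
  add 18.14.0.0/16 -> H2 at depth 16
  - 21.37.160.0/20 clear@20
  ? 18.14.229.199  path d0:-→d1:-→d2:-→d3:-→d4:-→d5:-→d6:-→d7:-→d8:-→d9:-→d10:-→d11:-→d12:H1→d13:-→d14:-→d15:-→d16:H2→d17:-→d18:-→d19:-→d20:-→d21:-→d22:-→d23:-→d24:-→d25:-→d26:-→d27:-→d28:H0→d29:-→d30:-→d31:-→d32:H0  best=H0
  ? 18.46.229.199  path d0:-→d1:-→d2:-→d3:-→d4:-→d5:-→d6:-→d7:-→d8:-→d9:-→d10:-  best=no-route
  - 18.14.229.192/28 clear@28
  add 21.37.0.0/16 -> H2 at depth 16
  add 0.0.0.0/0 -> H1 at depth 0
  ? 21.37.26.113  path d0:H1→d1:-→d2:-→d3:-→d4:-→d5:-→d6:-→d7:-→d8:-→d9:-→d10:-→d11:-→d12:-→d13:-→d14:-→d15:-→d16:H2  best=H2
  ? 18.14.229.199  path d0:H1→d1:-→d2:-→d3:-→d4:-→d5:-→d6:-→d7:-→d8:-→d9:-→d10:-→d11:-→d12:H1→d13:-→d14:-→d15:-→d16:H2→d17:-→d18:-→d19:-→d20:-→d21:-→d22:-→d23:-→d24:-→d25:-→d26:-→d27:-→d28:-→d29:-→d30:-→d31:-→d32:H0  best=H0

== LOOKUPS ==
["H2","H2","H1","H2","no-route","H2","H0","no-route","H2","H0"]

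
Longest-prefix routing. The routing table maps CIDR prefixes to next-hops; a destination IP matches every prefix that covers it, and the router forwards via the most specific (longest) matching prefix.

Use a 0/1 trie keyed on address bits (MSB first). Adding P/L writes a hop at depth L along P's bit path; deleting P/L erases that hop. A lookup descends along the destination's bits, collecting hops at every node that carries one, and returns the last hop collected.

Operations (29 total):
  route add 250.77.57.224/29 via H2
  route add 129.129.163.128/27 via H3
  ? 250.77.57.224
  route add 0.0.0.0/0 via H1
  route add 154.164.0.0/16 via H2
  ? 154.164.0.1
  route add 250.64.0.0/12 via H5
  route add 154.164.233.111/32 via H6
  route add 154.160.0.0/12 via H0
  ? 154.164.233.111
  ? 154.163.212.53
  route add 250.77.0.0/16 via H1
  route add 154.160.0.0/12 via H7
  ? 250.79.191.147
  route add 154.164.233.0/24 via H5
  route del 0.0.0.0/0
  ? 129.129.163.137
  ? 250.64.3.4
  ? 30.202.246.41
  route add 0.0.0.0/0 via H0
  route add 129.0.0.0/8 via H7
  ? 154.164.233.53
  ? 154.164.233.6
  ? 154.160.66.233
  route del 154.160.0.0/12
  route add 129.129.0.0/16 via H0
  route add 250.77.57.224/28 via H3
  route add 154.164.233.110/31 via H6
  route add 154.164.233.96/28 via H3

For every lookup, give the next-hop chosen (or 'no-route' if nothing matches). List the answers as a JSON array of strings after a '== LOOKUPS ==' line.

Trace:
  + 250.77.57.224/29 (H2) depth=29
  + 129.129.163.128/27 (H3) depth=27
  lookup 250.77.57.224: bits 11111010010011010011100111100 walk d0:-→d1:-→d2:-→d3:-→d4:-→d5:-→d6:-→d7:-→d8:-→d9:-→d10:-→d11:-→d12:-→d13:-→d14:-→d15:-→d16:-→d17:-→d18:-→d19:-→d20:-→d21:-→d22:-→d23:-→d24:-→d25:-→d26:-→d27:-→d28:-→d29:H2 -> H2
  + 0.0.0.0/0 (H1) depth=0
  + 154.164.0.0/16 (H2) depth=16
  lookup 154.164.0.1: bits 1001101010100100 walk d0:H1→d1:-→d2:-→d3:-→d4:-→d5:-→d6:-→d7:-→d8:-→d9:-→d10:-→d11:-→d12:-→d13:-→d14:-→d15:-→d16:H2 -> H2
  + 250.64.0.0/12 (H5) depth=12
  + 154.164.233.111/32 (H6) depth=32
  + 154.160.0.0/12 (H0) depth=12
  lookup 154.164.233.111: bits 10011010101001001110100101101111 walk d0:H1→d1:-→d2:-→d3:-→d4:-→d5:-→d6:-→d7:-→d8:-→d9:-→d10:-→d11:-→d12:H0→d13:-→d14:-→d15:-→d16:H2→d17:-→d18:-→d19:-→d20:-→d21:-→d22:-→d23:-→d24:-→d25:-→d26:-→d27:-→d28:-→d29:-→d30:-→d31:-→d32:H6 -> H6
  lookup 154.163.212.53: bits 1001101010100 walk d0:H1→d1:-→d2:-→d3:-→d4:-→d5:-→d6:-→d7:-→d8:-→d9:-→d10:-→d11:-→d12:H0→d13:- -> H0
  + 250.77.0.0/16 (H1) depth=16
  + 154.160.0.0/12 (H7) depth=12
  lookup 250.79.191.147: bits 11111010010011 walk d0:H1→d1:-→d2:-→d3:-→d4:-→d5:-→d6:-→d7:-→d8:-→d9:-→d10:-→d11:-→d12:H5→d13:-→d14:- -> H5
  + 154.164.233.0/24 (H5) depth=24
  del 0.0.0.0/0 (clear depth 0)
  lookup 129.129.163.137: bits 100000011000000110100011100 walk d0:-→d1:-→d2:-→d3:-→d4:-→d5:-→d6:-→d7:-→d8:-→d9:-→d10:-→d11:-→d12:-→d13:-→d14:-→d15:-→d16:-→d17:-→d18:-→d19:-→d20:-→d21:-→d22:-→d23:-→d24:-→d25:-→d26:-→d27:H3 -> H3
  lookup 250.64.3.4: bits 111110100100 walk d0:-→d1:-→d2:-→d3:-→d4:-→d5:-→d6:-→d7:-→d8:-→d9:-→d10:-→d11:-→d12:H5 -> H5
  lookup 30.202.246.41: bits ε walk d0:- -> no-route
  + 0.0.0.0/0 (H0) depth=0
  + 129.0.0.0/8 (H7) depth=8
  lookup 154.164.233.53: bits 1001101010100100111010010 walk d0:H0→d1:-→d2:-→d3:-→d4:-→d5:-→d6:-→d7:-→d8:-→d9:-→d10:-→d11:-→d12:H7→d13:-→d14:-→d15:-→d16:H2→d17:-→d18:-→d19:-→d20:-→d21:-→d22:-→d23:-→d24:H5→d25:- -> H5
  lookup 154.164.233.6: bits 1001101010100100111010010 walk d0:H0→d1:-→d2:-→d3:-→d4:-→d5:-→d6:-→d7:-→d8:-→d9:-→d10:-→d11:-→d12:H7→d13:-→d14:-→d15:-→d16:H2→d17:-→d18:-→d19:-→d20:-→d21:-→d22:-→d23:-→d24:H5→d25:- -> H5
  lookup 154.160.66.233: bits 1001101010100 walk d0:H0→d1:-→d2:-→d3:-→d4:-→d5:-→d6:-→d7:-→d8:-→d9:-→d10:-→d11:-→d12:H7→d13:- -> H7
  del 154.160.0.0/12 (clear depth 12)
  + 129.129.0.0/16 (H0) depth=16
  + 250.77.57.224/28 (H3) depth=28
  + 154.164.233.110/31 (H6) depth=31
  + 154.164.233.96/28 (H3) depth=28

== LOOKUPS ==
["H2","H2","H6","H0","H5","H3","H5","no-route","H5","H5","H7"]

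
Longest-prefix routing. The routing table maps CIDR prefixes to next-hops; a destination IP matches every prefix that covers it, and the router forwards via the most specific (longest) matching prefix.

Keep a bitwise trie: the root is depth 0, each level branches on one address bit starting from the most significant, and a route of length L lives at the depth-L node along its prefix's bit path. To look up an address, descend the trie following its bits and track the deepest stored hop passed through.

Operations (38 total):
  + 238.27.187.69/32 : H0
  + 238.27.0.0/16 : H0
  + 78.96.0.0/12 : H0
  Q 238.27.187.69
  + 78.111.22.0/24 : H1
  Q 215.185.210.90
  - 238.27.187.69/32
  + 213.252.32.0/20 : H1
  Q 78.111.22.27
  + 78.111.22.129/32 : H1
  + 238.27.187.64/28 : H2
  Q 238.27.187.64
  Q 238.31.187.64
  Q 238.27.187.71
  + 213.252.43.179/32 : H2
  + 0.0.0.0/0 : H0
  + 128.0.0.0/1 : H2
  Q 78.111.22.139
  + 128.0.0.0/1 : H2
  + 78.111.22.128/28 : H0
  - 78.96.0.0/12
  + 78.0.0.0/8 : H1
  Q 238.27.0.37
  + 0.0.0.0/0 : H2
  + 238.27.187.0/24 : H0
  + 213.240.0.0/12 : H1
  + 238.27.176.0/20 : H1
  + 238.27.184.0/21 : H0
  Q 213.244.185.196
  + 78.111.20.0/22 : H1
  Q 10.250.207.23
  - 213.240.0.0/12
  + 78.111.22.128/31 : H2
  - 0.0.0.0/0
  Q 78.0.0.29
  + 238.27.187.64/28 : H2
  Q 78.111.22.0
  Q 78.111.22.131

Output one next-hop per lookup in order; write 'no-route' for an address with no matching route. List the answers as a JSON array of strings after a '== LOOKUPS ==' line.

Process each operation:
  add 238.27.187.69/32 -> H0 at depth 32
  add 238.27.0.0/16 -> H0 at depth 16
  add 78.96.0.0/12 -> H0 at depth 12
  Q 238.27.187.69: descend 11101110000110111011101101000101 ; hops seen [H0,H0] ; pick H0
  add 78.111.22.0/24 -> H1 at depth 24
  Q 215.185.210.90: descend 11 ; hops seen [∅] ; pick no-route
  - 238.27.187.69/32 clear@32
  add 213.252.32.0/20 -> H1 at depth 20
  Q 78.111.22.27: descend 010011100110111100010110 ; hops seen [H0,H1] ; pick H1
  add 78.111.22.129/32 -> H1 at depth 32
  add 238.27.187.64/28 -> H2 at depth 28
  Q 238.27.187.64: descend 11101110000110111011101101000 ; hops seen [H0,H2] ; pick H2
  Q 238.31.187.64: descend 1110111000011 ; hops seen [∅] ; pick no-route
  Q 238.27.187.71: descend 111011100001101110111011010001 ; hops seen [H0,H2] ; pick H2
  add 213.252.43.179/32 -> H2 at depth 32
  add 0.0.0.0/0 -> H0 at depth 0
  add 128.0.0.0/1 -> H2 at depth 1
  Q 78.111.22.139: descend 0100111001101111000101101000 ; hops seen [H0,H0,H1] ; pick H1
  add 128.0.0.0/1 -> H2 at depth 1
  add 78.111.22.128/28 -> H0 at depth 28
  - 78.96.0.0/12 clear@12
  add 78.0.0.0/8 -> H1 at depth 8
  Q 238.27.0.37: descend 1110111000011011 ; hops seen [H0,H2,H0] ; pick H0
  add 0.0.0.0/0 -> H2 at depth 0
  add 238.27.187.0/24 -> H0 at depth 24
  add 213.240.0.0/12 -> H1 at depth 12
  add 238.27.176.0/20 -> H1 at depth 20
  add 238.27.184.0/21 -> H0 at depth 21
  Q 213.244.185.196: descend 110101011111 ; hops seen [H2,H2,H1] ; pick H1
  add 78.111.20.0/22 -> H1 at depth 22
  Q 10.250.207.23: descend 0 ; hops seen [H2] ; pick H2
  - 213.240.0.0/12 clear@12
  add 78.111.22.128/31 -> H2 at depth 31
  - 0.0.0.0/0 clear@0
  Q 78.0.0.29: descend 010011100 ; hops seen [H1] ; pick H1
  add 238.27.187.64/28 -> H2 at depth 28
  Q 78.111.22.0: descend 010011100110111100010110 ; hops seen [H1,H1,H1] ; pick H1
  Q 78.111.22.131: descend 010011100110111100010110100000 ; hops seen [H1,H1,H1,H0] ; pick H0

== LOOKUPS ==
["H0","no-route","H1","H2","no-route","H2","H1","H0","H1","H2","H1","H1","H0"]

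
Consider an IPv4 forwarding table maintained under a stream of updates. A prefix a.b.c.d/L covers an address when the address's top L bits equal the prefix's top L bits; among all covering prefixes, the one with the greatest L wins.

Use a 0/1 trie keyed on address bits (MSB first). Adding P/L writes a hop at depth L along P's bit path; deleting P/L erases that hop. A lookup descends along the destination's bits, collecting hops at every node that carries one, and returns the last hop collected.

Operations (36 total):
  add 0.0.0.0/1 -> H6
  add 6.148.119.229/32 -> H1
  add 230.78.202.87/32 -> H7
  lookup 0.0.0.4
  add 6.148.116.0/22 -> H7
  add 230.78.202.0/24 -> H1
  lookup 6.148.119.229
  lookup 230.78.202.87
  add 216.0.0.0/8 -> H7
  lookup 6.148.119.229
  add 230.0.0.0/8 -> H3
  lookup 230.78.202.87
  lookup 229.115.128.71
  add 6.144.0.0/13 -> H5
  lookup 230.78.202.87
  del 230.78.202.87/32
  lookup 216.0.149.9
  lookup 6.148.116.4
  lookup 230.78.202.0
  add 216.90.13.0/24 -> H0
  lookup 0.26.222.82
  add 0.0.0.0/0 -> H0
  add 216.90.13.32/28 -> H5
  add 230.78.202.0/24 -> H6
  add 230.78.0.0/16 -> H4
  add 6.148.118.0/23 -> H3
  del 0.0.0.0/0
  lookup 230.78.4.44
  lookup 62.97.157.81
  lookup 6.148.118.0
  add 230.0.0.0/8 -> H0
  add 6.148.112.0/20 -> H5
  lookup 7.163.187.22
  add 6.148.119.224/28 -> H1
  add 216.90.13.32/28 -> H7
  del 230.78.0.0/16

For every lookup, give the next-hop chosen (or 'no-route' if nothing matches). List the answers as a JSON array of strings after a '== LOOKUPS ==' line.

Process each operation:
  + 0.0.0.0/1 (H6) depth=1
  + 6.148.119.229/32 (H1) depth=32
  + 230.78.202.87/32 (H7) depth=32
  ? 0.0.0.4  path d0:-→d1:H6→d2:-→d3:-→d4:-→d5:-  best=H6
  + 6.148.116.0/22 (H7) depth=22
  + 230.78.202.0/24 (H1) depth=24
  ? 6.148.119.229  path d0:-→d1:H6→d2:-→d3:-→d4:-→d5:-→d6:-→d7:-→d8:-→d9:-→d10:-→d11:-→d12:-→d13:-→d14:-→d15:-→d16:-→d17:-→d18:-→d19:-→d20:-→d21:-→d22:H7→d23:-→d24:-→d25:-→d26:-→d27:-→d28:-→d29:-→d30:-→d31:-→d32:H1  best=H1
  ? 230.78.202.87  path d0:-→d1:-→d2:-→d3:-→d4:-→d5:-→d6:-→d7:-→d8:-→d9:-→d10:-→d11:-→d12:-→d13:-→d14:-→d15:-→d16:-→d17:-→d18:-→d19:-→d20:-→d21:-→d22:-→d23:-→d24:H1→d25:-→d26:-→d27:-→d28:-→d29:-→d30:-→d31:-→d32:H7  best=H7
  + 216.0.0.0/8 (H7) depth=8
  ? 6.148.119.229  path d0:-→d1:H6→d2:-→d3:-→d4:-→d5:-→d6:-→d7:-→d8:-→d9:-→d10:-→d11:-→d12:-→d13:-→d14:-→d15:-→d16:-→d17:-→d18:-→d19:-→d20:-→d21:-→d22:H7→d23:-→d24:-→d25:-→d26:-→d27:-→d28:-→d29:-→d30:-→d31:-→d32:H1  best=H1
  + 230.0.0.0/8 (H3) depth=8
  ? 230.78.202.87  path d0:-→d1:-→d2:-→d3:-→d4:-→d5:-→d6:-→d7:-→d8:H3→d9:-→d10:-→d11:-→d12:-→d13:-→d14:-→d15:-→d16:-→d17:-→d18:-→d19:-→d20:-→d21:-→d22:-→d23:-→d24:H1→d25:-→d26:-→d27:-→d28:-→d29:-→d30:-→d31:-→d32:H7  best=H7
  ? 229.115.128.71  path d0:-→d1:-→d2:-→d3:-→d4:-→d5:-→d6:-  best=no-route
  + 6.144.0.0/13 (H5) depth=13
  ? 230.78.202.87  path d0:-→d1:-→d2:-→d3:-→d4:-→d5:-→d6:-→d7:-→d8:H3→d9:-→d10:-→d11:-→d12:-→d13:-→d14:-→d15:-→d16:-→d17:-→d18:-→d19:-→d20:-→d21:-→d22:-→d23:-→d24:H1→d25:-→d26:-→d27:-→d28:-→d29:-→d30:-→d31:-→d32:H7  best=H7
  del 230.78.202.87/32 (clear depth 32)
  ? 216.0.149.9  path d0:-→d1:-→d2:-→d3:-→d4:-→d5:-→d6:-→d7:-→d8:H7  best=H7
  ? 6.148.116.4  path d0:-→d1:H6→d2:-→d3:-→d4:-→d5:-→d6:-→d7:-→d8:-→d9:-→d10:-→d11:-→d12:-→d13:H5→d14:-→d15:-→d16:-→d17:-→d18:-→d19:-→d20:-→d21:-→d22:H7  best=H7
  ? 230.78.202.0  path d0:-→d1:-→d2:-→d3:-→d4:-→d5:-→d6:-→d7:-→d8:H3→d9:-→d10:-→d11:-→d12:-→d13:-→d14:-→d15:-→d16:-→d17:-→d18:-→d19:-→d20:-→d21:-→d22:-→d23:-→d24:H1→d25:-  best=H1
  + 216.90.13.0/24 (H0) depth=24
  ? 0.26.222.82  path d0:-→d1:H6→d2:-→d3:-→d4:-→d5:-  best=H6
  + 0.0.0.0/0 (H0) depth=0
  + 216.90.13.32/28 (H5) depth=28
  + 230.78.202.0/24 (H6) depth=24
  + 230.78.0.0/16 (H4) depth=16
  + 6.148.118.0/23 (H3) depth=23
  del 0.0.0.0/0 (clear depth 0)
  ? 230.78.4.44  path d0:-→d1:-→d2:-→d3:-→d4:-→d5:-→d6:-→d7:-→d8:H3→d9:-→d10:-→d11:-→d12:-→d13:-→d14:-→d15:-→d16:H4  best=H4
  ? 62.97.157.81  path d0:-→d1:H6→d2:-  best=H6
  ? 6.148.118.0  path d0:-→d1:H6→d2:-→d3:-→d4:-→d5:-→d6:-→d7:-→d8:-→d9:-→d10:-→d11:-→d12:-→d13:H5→d14:-→d15:-→d16:-→d17:-→d18:-→d19:-→d20:-→d21:-→d22:H7→d23:H3  best=H3
  + 230.0.0.0/8 (H0) depth=8
  + 6.148.112.0/20 (H5) depth=20
  ? 7.163.187.22  path d0:-→d1:H6→d2:-→d3:-→d4:-→d5:-→d6:-→d7:-  best=H6
  + 6.148.119.224/28 (H1) depth=28
  + 216.90.13.32/28 (H7) depth=28
  del 230.78.0.0/16 (clear depth 16)

== LOOKUPS ==
["H6","H1","H7","H1","H7","no-route","H7","H7","H7","H1","H6","H4","H6","H3","H6"]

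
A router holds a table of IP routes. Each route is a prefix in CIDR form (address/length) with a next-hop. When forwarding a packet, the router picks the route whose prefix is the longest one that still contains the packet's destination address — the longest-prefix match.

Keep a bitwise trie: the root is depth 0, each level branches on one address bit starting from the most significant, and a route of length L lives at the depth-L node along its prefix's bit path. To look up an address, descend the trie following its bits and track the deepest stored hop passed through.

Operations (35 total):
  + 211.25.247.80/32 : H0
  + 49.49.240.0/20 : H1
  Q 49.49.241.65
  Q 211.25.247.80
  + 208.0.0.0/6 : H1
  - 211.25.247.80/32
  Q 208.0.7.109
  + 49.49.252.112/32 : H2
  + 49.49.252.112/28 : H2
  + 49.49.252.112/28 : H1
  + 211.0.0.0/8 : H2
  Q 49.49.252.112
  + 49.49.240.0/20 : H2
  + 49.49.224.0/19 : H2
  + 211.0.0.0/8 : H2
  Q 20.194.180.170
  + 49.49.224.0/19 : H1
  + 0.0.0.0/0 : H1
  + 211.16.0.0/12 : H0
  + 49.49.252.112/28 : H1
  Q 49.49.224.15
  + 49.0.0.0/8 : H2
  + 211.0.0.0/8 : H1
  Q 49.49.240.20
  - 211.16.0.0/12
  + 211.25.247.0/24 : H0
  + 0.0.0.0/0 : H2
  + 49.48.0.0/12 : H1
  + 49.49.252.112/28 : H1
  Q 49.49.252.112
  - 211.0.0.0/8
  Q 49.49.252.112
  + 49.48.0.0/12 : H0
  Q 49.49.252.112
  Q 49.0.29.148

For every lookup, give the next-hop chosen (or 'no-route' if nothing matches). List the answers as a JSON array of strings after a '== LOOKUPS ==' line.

Apply in order:
  add 211.25.247.80/32 -> H0 at depth 32
  add 49.49.240.0/20 -> H1 at depth 20
  Q 49.49.241.65: descend 00110001001100011111 ; hops seen [H1] ; pick H1
  Q 211.25.247.80: descend 11010011000110011111011101010000 ; hops seen [H0] ; pick H0
  add 208.0.0.0/6 -> H1 at depth 6
  del 211.25.247.80/32 (clear depth 32)
  Q 208.0.7.109: descend 110100 ; hops seen [H1] ; pick H1
  add 49.49.252.112/32 -> H2 at depth 32
  add 49.49.252.112/28 -> H2 at depth 28
  add 49.49.252.112/28 -> H1 at depth 28
  add 211.0.0.0/8 -> H2 at depth 8
  Q 49.49.252.112: descend 00110001001100011111110001110000 ; hops seen [H1,H1,H2] ; pick H2
  add 49.49.240.0/20 -> H2 at depth 20
  add 49.49.224.0/19 -> H2 at depth 19
  add 211.0.0.0/8 -> H2 at depth 8
  Q 20.194.180.170: descend 00 ; hops seen [∅] ; pick no-route
  add 49.49.224.0/19 -> H1 at depth 19
  add 0.0.0.0/0 -> H1 at depth 0
  add 211.16.0.0/12 -> H0 at depth 12
  add 49.49.252.112/28 -> H1 at depth 28
  Q 49.49.224.15: descend 0011000100110001111 ; hops seen [H1,H1] ; pick H1
  add 49.0.0.0/8 -> H2 at depth 8
  add 211.0.0.0/8 -> H1 at depth 8
  Q 49.49.240.20: descend 00110001001100011111 ; hops seen [H1,H2,H1,H2] ; pick H2
  del 211.16.0.0/12 (clear depth 12)
  add 211.25.247.0/24 -> H0 at depth 24
  add 0.0.0.0/0 -> H2 at depth 0
  add 49.48.0.0/12 -> H1 at depth 12
  add 49.49.252.112/28 -> H1 at depth 28
  Q 49.49.252.112: descend 00110001001100011111110001110000 ; hops seen [H2,H2,H1,H1,H2,H1,H2] ; pick H2
  del 211.0.0.0/8 (clear depth 8)
  Q 49.49.252.112: descend 00110001001100011111110001110000 ; hops seen [H2,H2,H1,H1,H2,H1,H2] ; pick H2
  add 49.48.0.0/12 -> H0 at depth 12
  Q 49.49.252.112: descend 00110001001100011111110001110000 ; hops seen [H2,H2,H0,H1,H2,H1,H2] ; pick H2
  Q 49.0.29.148: descend 0011000100 ; hops seen [H2,H2] ; pick H2

== LOOKUPS ==
["H1","H0","H1","H2","no-route","H1","H2","H2","H2","H2","H2"]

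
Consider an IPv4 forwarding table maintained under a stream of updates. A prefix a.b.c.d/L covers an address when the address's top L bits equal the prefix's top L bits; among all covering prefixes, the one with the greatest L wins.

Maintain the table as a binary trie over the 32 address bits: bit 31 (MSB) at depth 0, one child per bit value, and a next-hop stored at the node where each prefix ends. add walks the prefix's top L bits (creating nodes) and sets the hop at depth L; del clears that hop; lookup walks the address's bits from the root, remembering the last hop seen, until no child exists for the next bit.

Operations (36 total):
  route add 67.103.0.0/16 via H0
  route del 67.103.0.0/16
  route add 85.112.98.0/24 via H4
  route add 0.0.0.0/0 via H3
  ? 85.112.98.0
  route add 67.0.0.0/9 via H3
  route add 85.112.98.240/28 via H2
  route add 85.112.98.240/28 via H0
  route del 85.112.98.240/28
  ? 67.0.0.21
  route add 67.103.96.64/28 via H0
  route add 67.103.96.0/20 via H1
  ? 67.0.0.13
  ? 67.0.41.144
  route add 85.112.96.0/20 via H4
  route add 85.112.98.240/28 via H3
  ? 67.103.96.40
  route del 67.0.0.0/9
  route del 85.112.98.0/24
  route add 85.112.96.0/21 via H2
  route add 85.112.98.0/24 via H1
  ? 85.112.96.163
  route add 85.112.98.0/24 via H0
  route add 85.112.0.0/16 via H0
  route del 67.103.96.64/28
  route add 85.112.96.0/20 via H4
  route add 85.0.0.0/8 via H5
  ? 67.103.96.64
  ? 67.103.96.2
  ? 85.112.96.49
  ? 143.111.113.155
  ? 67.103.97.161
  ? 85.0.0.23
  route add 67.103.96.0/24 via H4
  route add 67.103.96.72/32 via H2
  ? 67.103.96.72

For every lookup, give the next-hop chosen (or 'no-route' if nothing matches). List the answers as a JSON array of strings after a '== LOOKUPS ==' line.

Trace:
  + 67.103.0.0/16 (H0) depth=16
  - 67.103.0.0/16 clear@16
  + 85.112.98.0/24 (H4) depth=24
  + 0.0.0.0/0 (H3) depth=0
  Q 85.112.98.0: descend 010101010111000001100010 ; hops seen [H3,H4] ; pick H4
  + 67.0.0.0/9 (H3) depth=9
  + 85.112.98.240/28 (H2) depth=28
  + 85.112.98.240/28 (H0) depth=28
  - 85.112.98.240/28 clear@28
  Q 67.0.0.21: descend 010000110 ; hops seen [H3,H3] ; pick H3
  + 67.103.96.64/28 (H0) depth=28
  + 67.103.96.0/20 (H1) depth=20
  Q 67.0.0.13: descend 010000110 ; hops seen [H3,H3] ; pick H3
  Q 67.0.41.144: descend 010000110 ; hops seen [H3,H3] ; pick H3
  + 85.112.96.0/20 (H4) depth=20
  + 85.112.98.240/28 (H3) depth=28
  Q 67.103.96.40: descend 0100001101100111011000000 ; hops seen [H3,H3,H1] ; pick H1
  - 67.0.0.0/9 clear@9
  - 85.112.98.0/24 clear@24
  + 85.112.96.0/21 (H2) depth=21
  + 85.112.98.0/24 (H1) depth=24
  Q 85.112.96.163: descend 0101010101110000011000 ; hops seen [H3,H4,H2] ; pick H2
  + 85.112.98.0/24 (H0) depth=24
  + 85.112.0.0/16 (H0) depth=16
  - 67.103.96.64/28 clear@28
  + 85.112.96.0/20 (H4) depth=20
  + 85.0.0.0/8 (H5) depth=8
  Q 67.103.96.64: descend 0100001101100111011000000100 ; hops seen [H3,H1] ; pick H1
  Q 67.103.96.2: descend 0100001101100111011000000 ; hops seen [H3,H1] ; pick H1
  Q 85.112.96.49: descend 0101010101110000011000 ; hops seen [H3,H5,H0,H4,H2] ; pick H2
  Q 143.111.113.155: descend ε ; hops seen [H3] ; pick H3
  Q 67.103.97.161: descend 01000011011001110110000 ; hops seen [H3,H1] ; pick H1
  Q 85.0.0.23: descend 010101010 ; hops seen [H3,H5] ; pick H5
  + 67.103.96.0/24 (H4) depth=24
  + 67.103.96.72/32 (H2) depth=32
  Q 67.103.96.72: descend 01000011011001110110000001001000 ; hops seen [H3,H1,H4,H2] ; pick H2

== LOOKUPS ==
["H4","H3","H3","H3","H1","H2","H1","H1","H2","H3","H1","H5","H2"]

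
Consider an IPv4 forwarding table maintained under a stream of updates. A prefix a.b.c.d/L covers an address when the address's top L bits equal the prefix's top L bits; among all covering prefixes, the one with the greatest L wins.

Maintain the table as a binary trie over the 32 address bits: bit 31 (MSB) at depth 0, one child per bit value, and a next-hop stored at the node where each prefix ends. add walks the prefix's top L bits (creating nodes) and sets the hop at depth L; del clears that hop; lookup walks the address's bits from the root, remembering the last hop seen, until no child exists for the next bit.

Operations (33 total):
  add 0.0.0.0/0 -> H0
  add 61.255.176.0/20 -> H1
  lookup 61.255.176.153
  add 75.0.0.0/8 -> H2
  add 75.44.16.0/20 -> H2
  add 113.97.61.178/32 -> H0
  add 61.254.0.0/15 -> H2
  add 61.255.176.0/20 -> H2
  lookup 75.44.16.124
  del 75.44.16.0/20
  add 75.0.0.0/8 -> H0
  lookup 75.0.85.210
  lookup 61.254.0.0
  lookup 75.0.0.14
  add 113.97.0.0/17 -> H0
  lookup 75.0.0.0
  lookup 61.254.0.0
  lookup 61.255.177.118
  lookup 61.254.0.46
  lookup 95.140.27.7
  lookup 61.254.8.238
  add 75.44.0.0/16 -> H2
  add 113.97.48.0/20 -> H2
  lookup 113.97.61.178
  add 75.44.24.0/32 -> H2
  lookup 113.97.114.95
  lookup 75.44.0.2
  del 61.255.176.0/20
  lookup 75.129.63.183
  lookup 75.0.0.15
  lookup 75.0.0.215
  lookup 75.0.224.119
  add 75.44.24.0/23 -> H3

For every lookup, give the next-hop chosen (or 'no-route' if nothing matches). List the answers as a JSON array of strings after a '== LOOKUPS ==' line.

Process each operation:
  + 0.0.0.0/0 (H0) depth=0
  + 61.255.176.0/20 (H1) depth=20
  Q 61.255.176.153: descend 00111101111111111011 ; hops seen [H0,H1] ; pick H1
  + 75.0.0.0/8 (H2) depth=8
  + 75.44.16.0/20 (H2) depth=20
  + 113.97.61.178/32 (H0) depth=32
  + 61.254.0.0/15 (H2) depth=15
  + 61.255.176.0/20 (H2) depth=20
  Q 75.44.16.124: descend 01001011001011000001 ; hops seen [H0,H2,H2] ; pick H2
  - 75.44.16.0/20 clear@20
  + 75.0.0.0/8 (H0) depth=8
  Q 75.0.85.210: descend 0100101100 ; hops seen [H0,H0] ; pick H0
  Q 61.254.0.0: descend 001111011111111 ; hops seen [H0,H2] ; pick H2
  Q 75.0.0.14: descend 0100101100 ; hops seen [H0,H0] ; pick H0
  + 113.97.0.0/17 (H0) depth=17
  Q 75.0.0.0: descend 0100101100 ; hops seen [H0,H0] ; pick H0
  Q 61.254.0.0: descend 001111011111111 ; hops seen [H0,H2] ; pick H2
  Q 61.255.177.118: descend 00111101111111111011 ; hops seen [H0,H2,H2] ; pick H2
  Q 61.254.0.46: descend 001111011111111 ; hops seen [H0,H2] ; pick H2
  Q 95.140.27.7: descend 010 ; hops seen [H0] ; pick H0
  Q 61.254.8.238: descend 001111011111111 ; hops seen [H0,H2] ; pick H2
  + 75.44.0.0/16 (H2) depth=16
  + 113.97.48.0/20 (H2) depth=20
  Q 113.97.61.178: descend 01110001011000010011110110110010 ; hops seen [H0,H0,H2,H0] ; pick H0
  + 75.44.24.0/32 (H2) depth=32
  Q 113.97.114.95: descend 01110001011000010 ; hops seen [H0,H0] ; pick H0
  Q 75.44.0.2: descend 0100101100101100000 ; hops seen [H0,H0,H2] ; pick H2
  - 61.255.176.0/20 clear@20
  Q 75.129.63.183: descend 01001011 ; hops seen [H0,H0] ; pick H0
  Q 75.0.0.15: descend 0100101100 ; hops seen [H0,H0] ; pick H0
  Q 75.0.0.215: descend 0100101100 ; hops seen [H0,H0] ; pick H0
  Q 75.0.224.119: descend 0100101100 ; hops seen [H0,H0] ; pick H0
  + 75.44.24.0/23 (H3) depth=23

== LOOKUPS ==
["H1","H2","H0","H2","H0","H0","H2","H2","H2","H0","H2","H0","H0","H2","H0","H0","H0","H0"]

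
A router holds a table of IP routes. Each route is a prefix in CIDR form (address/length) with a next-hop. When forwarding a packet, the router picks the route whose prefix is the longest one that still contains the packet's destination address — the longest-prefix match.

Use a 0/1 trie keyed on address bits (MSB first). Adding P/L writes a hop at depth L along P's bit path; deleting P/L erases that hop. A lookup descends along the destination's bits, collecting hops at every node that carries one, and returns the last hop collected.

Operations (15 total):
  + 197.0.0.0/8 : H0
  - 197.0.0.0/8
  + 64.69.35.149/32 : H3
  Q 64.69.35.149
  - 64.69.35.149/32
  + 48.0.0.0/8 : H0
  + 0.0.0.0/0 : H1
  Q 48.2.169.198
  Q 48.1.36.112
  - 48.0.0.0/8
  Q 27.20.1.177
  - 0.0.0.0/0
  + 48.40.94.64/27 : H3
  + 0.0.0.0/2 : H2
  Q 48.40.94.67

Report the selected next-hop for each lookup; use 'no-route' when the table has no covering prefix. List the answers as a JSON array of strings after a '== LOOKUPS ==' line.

Trace:
  add 197.0.0.0/8 -> H0 at depth 8
  del 197.0.0.0/8 (clear depth 8)
  add 64.69.35.149/32 -> H3 at depth 32
  Q 64.69.35.149: descend 01000000010001010010001110010101 ; hops seen [H3] ; pick H3
  del 64.69.35.149/32 (clear depth 32)
  add 48.0.0.0/8 -> H0 at depth 8
  add 0.0.0.0/0 -> H1 at depth 0
  Q 48.2.169.198: descend 00110000 ; hops seen [H1,H0] ; pick H0
  Q 48.1.36.112: descend 00110000 ; hops seen [H1,H0] ; pick H0
  del 48.0.0.0/8 (clear depth 8)
  Q 27.20.1.177: descend 00 ; hops seen [H1] ; pick H1
  del 0.0.0.0/0 (clear depth 0)
  add 48.40.94.64/27 -> H3 at depth 27
  add 0.0.0.0/2 -> H2 at depth 2
  Q 48.40.94.67: descend 001100000010100001011110010 ; hops seen [H2,H3] ; pick H3

== LOOKUPS ==
["H3","H0","H0","H1","H3"]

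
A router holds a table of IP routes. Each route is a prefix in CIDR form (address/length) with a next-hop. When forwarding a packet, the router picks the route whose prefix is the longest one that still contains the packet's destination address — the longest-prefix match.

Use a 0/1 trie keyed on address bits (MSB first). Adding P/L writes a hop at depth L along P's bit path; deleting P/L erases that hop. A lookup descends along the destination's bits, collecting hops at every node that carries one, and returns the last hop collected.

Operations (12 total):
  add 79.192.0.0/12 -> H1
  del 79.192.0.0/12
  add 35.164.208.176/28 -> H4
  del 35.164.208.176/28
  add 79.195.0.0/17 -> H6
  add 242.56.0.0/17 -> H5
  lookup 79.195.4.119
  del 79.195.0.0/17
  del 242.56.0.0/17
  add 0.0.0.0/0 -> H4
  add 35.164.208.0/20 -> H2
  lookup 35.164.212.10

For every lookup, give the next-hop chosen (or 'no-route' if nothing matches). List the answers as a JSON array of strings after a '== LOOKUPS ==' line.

Trace:
  + 79.192.0.0/12 (H1) depth=12
  - 79.192.0.0/12 clear@12
  + 35.164.208.176/28 (H4) depth=28
  - 35.164.208.176/28 clear@28
  + 79.195.0.0/17 (H6) depth=17
  + 242.56.0.0/17 (H5) depth=17
  Q 79.195.4.119: descend 01001111110000110 ; hops seen [H6] ; pick H6
  - 79.195.0.0/17 clear@17
  - 242.56.0.0/17 clear@17
  + 0.0.0.0/0 (H4) depth=0
  + 35.164.208.0/20 (H2) depth=20
  Q 35.164.212.10: descend 001000111010010011010 ; hops seen [H4,H2] ; pick H2

== LOOKUPS ==
["H6","H2"]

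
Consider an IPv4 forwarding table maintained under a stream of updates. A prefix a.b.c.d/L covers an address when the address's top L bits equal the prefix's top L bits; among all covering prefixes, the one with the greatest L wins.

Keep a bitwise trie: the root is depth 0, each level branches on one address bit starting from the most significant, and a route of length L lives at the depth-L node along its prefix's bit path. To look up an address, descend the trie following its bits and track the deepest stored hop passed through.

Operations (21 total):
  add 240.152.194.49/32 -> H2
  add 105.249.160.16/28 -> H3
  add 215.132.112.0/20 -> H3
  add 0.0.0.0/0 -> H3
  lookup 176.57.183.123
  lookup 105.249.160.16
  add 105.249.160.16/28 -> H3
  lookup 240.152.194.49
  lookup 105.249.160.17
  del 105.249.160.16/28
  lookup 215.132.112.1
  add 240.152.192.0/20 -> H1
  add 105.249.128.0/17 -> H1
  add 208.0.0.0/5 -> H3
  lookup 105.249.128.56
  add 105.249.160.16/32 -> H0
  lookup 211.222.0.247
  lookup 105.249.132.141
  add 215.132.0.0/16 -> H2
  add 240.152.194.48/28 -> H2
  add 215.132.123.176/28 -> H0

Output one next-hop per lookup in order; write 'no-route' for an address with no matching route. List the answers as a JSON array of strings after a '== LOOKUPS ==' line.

Process each operation:
  add 240.152.194.49/32 -> H2 at depth 32
  add 105.249.160.16/28 -> H3 at depth 28
  add 215.132.112.0/20 -> H3 at depth 20
  add 0.0.0.0/0 -> H3 at depth 0
  Q 176.57.183.123: descend 1 ; hops seen [H3] ; pick H3
  Q 105.249.160.16: descend 0110100111111001101000000001 ; hops seen [H3,H3] ; pick H3
  add 105.249.160.16/28 -> H3 at depth 28
  Q 240.152.194.49: descend 11110000100110001100001000110001 ; hops seen [H3,H2] ; pick H2
  Q 105.249.160.17: descend 0110100111111001101000000001 ; hops seen [H3,H3] ; pick H3
  - 105.249.160.16/28 clear@28
  Q 215.132.112.1: descend 11010111100001000111 ; hops seen [H3,H3] ; pick H3
  add 240.152.192.0/20 -> H1 at depth 20
  add 105.249.128.0/17 -> H1 at depth 17
  add 208.0.0.0/5 -> H3 at depth 5
  Q 105.249.128.56: descend 011010011111100110 ; hops seen [H3,H1] ; pick H1
  add 105.249.160.16/32 -> H0 at depth 32
  Q 211.222.0.247: descend 11010 ; hops seen [H3,H3] ; pick H3
  Q 105.249.132.141: descend 011010011111100110 ; hops seen [H3,H1] ; pick H1
  add 215.132.0.0/16 -> H2 at depth 16
  add 240.152.194.48/28 -> H2 at depth 28
  add 215.132.123.176/28 -> H0 at depth 28

== LOOKUPS ==
["H3","H3","H2","H3","H3","H1","H3","H1"]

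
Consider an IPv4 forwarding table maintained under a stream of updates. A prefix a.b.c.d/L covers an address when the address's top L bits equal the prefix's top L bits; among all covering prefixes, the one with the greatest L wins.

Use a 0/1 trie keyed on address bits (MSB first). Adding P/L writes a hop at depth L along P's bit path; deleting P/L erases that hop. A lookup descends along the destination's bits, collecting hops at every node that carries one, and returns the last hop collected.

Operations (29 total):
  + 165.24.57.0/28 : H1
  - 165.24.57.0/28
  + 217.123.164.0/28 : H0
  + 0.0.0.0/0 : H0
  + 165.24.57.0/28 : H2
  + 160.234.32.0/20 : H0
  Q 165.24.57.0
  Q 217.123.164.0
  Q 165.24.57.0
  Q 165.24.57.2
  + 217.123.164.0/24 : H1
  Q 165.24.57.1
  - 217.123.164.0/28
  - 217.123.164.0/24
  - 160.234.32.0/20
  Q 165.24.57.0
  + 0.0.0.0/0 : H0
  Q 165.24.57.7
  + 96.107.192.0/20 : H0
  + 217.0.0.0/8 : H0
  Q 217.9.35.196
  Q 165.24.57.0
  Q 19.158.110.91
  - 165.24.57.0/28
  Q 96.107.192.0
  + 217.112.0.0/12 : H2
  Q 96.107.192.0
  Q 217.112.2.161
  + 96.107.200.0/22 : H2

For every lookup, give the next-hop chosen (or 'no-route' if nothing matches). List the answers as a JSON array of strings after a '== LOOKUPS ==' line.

Apply in order:
  + 165.24.57.0/28 (H1) depth=28
  del 165.24.57.0/28 (clear depth 28)
  + 217.123.164.0/28 (H0) depth=28
  + 0.0.0.0/0 (H0) depth=0
  + 165.24.57.0/28 (H2) depth=28
  + 160.234.32.0/20 (H0) depth=20
  lookup 165.24.57.0: bits 1010010100011000001110010000 walk d0:H0→d1:-→d2:-→d3:-→d4:-→d5:-→d6:-→d7:-→d8:-→d9:-→d10:-→d11:-→d12:-→d13:-→d14:-→d15:-→d16:-→d17:-→d18:-→d19:-→d20:-→d21:-→d22:-→d23:-→d24:-→d25:-→d26:-→d27:-→d28:H2 -> H2
  lookup 217.123.164.0: bits 1101100101111011101001000000 walk d0:H0→d1:-→d2:-→d3:-→d4:-→d5:-→d6:-→d7:-→d8:-→d9:-→d10:-→d11:-→d12:-→d13:-→d14:-→d15:-→d16:-→d17:-→d18:-→d19:-→d20:-→d21:-→d22:-→d23:-→d24:-→d25:-→d26:-→d27:-→d28:H0 -> H0
  lookup 165.24.57.0: bits 1010010100011000001110010000 walk d0:H0→d1:-→d2:-→d3:-→d4:-→d5:-→d6:-→d7:-→d8:-→d9:-→d10:-→d11:-→d12:-→d13:-→d14:-→d15:-→d16:-→d17:-→d18:-→d19:-→d20:-→d21:-→d22:-→d23:-→d24:-→d25:-→d26:-→d27:-→d28:H2 -> H2
  lookup 165.24.57.2: bits 1010010100011000001110010000 walk d0:H0→d1:-→d2:-→d3:-→d4:-→d5:-→d6:-→d7:-→d8:-→d9:-→d10:-→d11:-→d12:-→d13:-→d14:-→d15:-→d16:-→d17:-→d18:-→d19:-→d20:-→d21:-→d22:-→d23:-→d24:-→d25:-→d26:-→d27:-→d28:H2 -> H2
  + 217.123.164.0/24 (H1) depth=24
  lookup 165.24.57.1: bits 1010010100011000001110010000 walk d0:H0→d1:-→d2:-→d3:-→d4:-→d5:-→d6:-→d7:-→d8:-→d9:-→d10:-→d11:-→d12:-→d13:-→d14:-→d15:-→d16:-→d17:-→d18:-→d19:-→d20:-→d21:-→d22:-→d23:-→d24:-→d25:-→d26:-→d27:-→d28:H2 -> H2
  del 217.123.164.0/28 (clear depth 28)
  del 217.123.164.0/24 (clear depth 24)
  del 160.234.32.0/20 (clear depth 20)
  lookup 165.24.57.0: bits 1010010100011000001110010000 walk d0:H0→d1:-→d2:-→d3:-→d4:-→d5:-→d6:-→d7:-→d8:-→d9:-→d10:-→d11:-→d12:-→d13:-→d14:-→d15:-→d16:-→d17:-→d18:-→d19:-→d20:-→d21:-→d22:-→d23:-→d24:-→d25:-→d26:-→d27:-→d28:H2 -> H2
  + 0.0.0.0/0 (H0) depth=0
  lookup 165.24.57.7: bits 1010010100011000001110010000 walk d0:H0→d1:-→d2:-→d3:-→d4:-→d5:-→d6:-→d7:-→d8:-→d9:-→d10:-→d11:-→d12:-→d13:-→d14:-→d15:-→d16:-→d17:-→d18:-→d19:-→d20:-→d21:-→d22:-→d23:-→d24:-→d25:-→d26:-→d27:-→d28:H2 -> H2
  + 96.107.192.0/20 (H0) depth=20
  + 217.0.0.0/8 (H0) depth=8
  lookup 217.9.35.196: bits 110110010 walk d0:H0→d1:-→d2:-→d3:-→d4:-→d5:-→d6:-→d7:-→d8:H0→d9:- -> H0
  lookup 165.24.57.0: bits 1010010100011000001110010000 walk d0:H0→d1:-→d2:-→d3:-→d4:-→d5:-→d6:-→d7:-→d8:-→d9:-→d10:-→d11:-→d12:-→d13:-→d14:-→d15:-→d16:-→d17:-→d18:-→d19:-→d20:-→d21:-→d22:-→d23:-→d24:-→d25:-→d26:-→d27:-→d28:H2 -> H2
  lookup 19.158.110.91: bits 0 walk d0:H0→d1:- -> H0
  del 165.24.57.0/28 (clear depth 28)
  lookup 96.107.192.0: bits 01100000011010111100 walk d0:H0→d1:-→d2:-→d3:-→d4:-→d5:-→d6:-→d7:-→d8:-→d9:-→d10:-→d11:-→d12:-→d13:-→d14:-→d15:-→d16:-→d17:-→d18:-→d19:-→d20:H0 -> H0
  + 217.112.0.0/12 (H2) depth=12
  lookup 96.107.192.0: bits 01100000011010111100 walk d0:H0→d1:-→d2:-→d3:-→d4:-→d5:-→d6:-→d7:-→d8:-→d9:-→d10:-→d11:-→d12:-→d13:-→d14:-→d15:-→d16:-→d17:-→d18:-→d19:-→d20:H0 -> H0
  lookup 217.112.2.161: bits 110110010111 walk d0:H0→d1:-→d2:-→d3:-→d4:-→d5:-→d6:-→d7:-→d8:H0→d9:-→d10:-→d11:-→d12:H2 -> H2
  + 96.107.200.0/22 (H2) depth=22

== LOOKUPS ==
["H2","H0","H2","H2","H2","H2","H2","H0","H2","H0","H0","H0","H2"]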